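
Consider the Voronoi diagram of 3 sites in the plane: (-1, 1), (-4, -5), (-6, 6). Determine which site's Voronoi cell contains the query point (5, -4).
Nearest site = (-1, 1)

The Voronoi cell of site s contains exactly those query points closer to s than to any other site. Compute squared distances from q = (5, -4) to each site:
  (-1 − 5)² + (1 − -4)² = 61
  (-4 − 5)² + (-5 − -4)² = 82
  (-6 − 5)² + (6 − -4)² = 221
Minimum is attained by (-1, 1), so q lies in its Voronoi cell.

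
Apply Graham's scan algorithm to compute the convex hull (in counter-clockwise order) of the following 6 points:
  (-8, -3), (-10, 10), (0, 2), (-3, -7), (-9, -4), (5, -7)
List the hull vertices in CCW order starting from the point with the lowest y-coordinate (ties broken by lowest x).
Hull (CCW) = [(-3, -7), (5, -7), (0, 2), (-10, 10), (-9, -4)]

Graham scan procedure:
  1. Find the pivot p₀ = point with lowest y (tie → lowest x): (-3, -7).
  2. Sort the remaining points by polar angle around p₀.
  3. Walk through sorted points, maintaining a stack; pop the top while the last three entries make a non-left turn (cross product ≤ 0).
  4. Final stack is the convex hull in CCW order: (-3, -7), (5, -7), (0, 2), (-10, 10), (-9, -4).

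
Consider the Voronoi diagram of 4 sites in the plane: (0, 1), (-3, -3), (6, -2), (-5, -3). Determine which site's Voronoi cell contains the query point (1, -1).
Nearest site = (0, 1)

The Voronoi cell of site s contains exactly those query points closer to s than to any other site. Compute squared distances from q = (1, -1) to each site:
  (0 − 1)² + (1 − -1)² = 5
  (-3 − 1)² + (-3 − -1)² = 20
  (6 − 1)² + (-2 − -1)² = 26
  (-5 − 1)² + (-3 − -1)² = 40
Minimum is attained by (0, 1), so q lies in its Voronoi cell.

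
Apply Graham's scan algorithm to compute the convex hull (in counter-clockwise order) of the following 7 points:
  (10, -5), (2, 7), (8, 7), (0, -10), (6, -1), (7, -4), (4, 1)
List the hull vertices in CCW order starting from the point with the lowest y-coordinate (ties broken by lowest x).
Hull (CCW) = [(0, -10), (10, -5), (8, 7), (2, 7)]

Graham scan procedure:
  1. Find the pivot p₀ = point with lowest y (tie → lowest x): (0, -10).
  2. Sort the remaining points by polar angle around p₀.
  3. Walk through sorted points, maintaining a stack; pop the top while the last three entries make a non-left turn (cross product ≤ 0).
  4. Final stack is the convex hull in CCW order: (0, -10), (10, -5), (8, 7), (2, 7).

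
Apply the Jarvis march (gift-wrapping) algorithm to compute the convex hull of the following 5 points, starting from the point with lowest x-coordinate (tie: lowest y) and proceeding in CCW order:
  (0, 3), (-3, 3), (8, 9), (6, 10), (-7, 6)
Hull (CCW) = [(-7, 6), (-3, 3), (0, 3), (8, 9), (6, 10)]

Jarvis march: at each step, from the current hull vertex p, select the next vertex q as the point such that every other point lies strictly to the left of (or on) the directed line p → q. (Equivalently: for every other point r, the cross product (q − p) × (r − p) ≥ 0.)
Starting point (lowest x, tie lowest y): (-7, 6). Wrap until returning to start. Resulting hull: (-7, 6), (-3, 3), (0, 3), (8, 9), (6, 10).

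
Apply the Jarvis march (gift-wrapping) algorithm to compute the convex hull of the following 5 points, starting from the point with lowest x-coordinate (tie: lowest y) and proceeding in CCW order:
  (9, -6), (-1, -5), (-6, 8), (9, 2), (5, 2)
Hull (CCW) = [(-6, 8), (-1, -5), (9, -6), (9, 2)]

Jarvis march: at each step, from the current hull vertex p, select the next vertex q as the point such that every other point lies strictly to the left of (or on) the directed line p → q. (Equivalently: for every other point r, the cross product (q − p) × (r − p) ≥ 0.)
Starting point (lowest x, tie lowest y): (-6, 8). Wrap until returning to start. Resulting hull: (-6, 8), (-1, -5), (9, -6), (9, 2).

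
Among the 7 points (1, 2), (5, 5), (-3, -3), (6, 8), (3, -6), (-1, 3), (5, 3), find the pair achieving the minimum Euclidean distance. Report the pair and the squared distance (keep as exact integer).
Pair = ((5, 5), (5, 3)); squared distance = 4

Compute all C(7, 2) = 21 pairwise squared distances (x_i − x_j)² + (y_i − y_j)². The minimum is 4, attained by the pair ((5, 5), (5, 3)).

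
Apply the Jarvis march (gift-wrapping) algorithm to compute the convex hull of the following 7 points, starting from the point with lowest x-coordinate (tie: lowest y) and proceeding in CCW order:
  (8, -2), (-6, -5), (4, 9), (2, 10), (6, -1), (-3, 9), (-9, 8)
Hull (CCW) = [(-9, 8), (-6, -5), (8, -2), (4, 9), (2, 10)]

Jarvis march: at each step, from the current hull vertex p, select the next vertex q as the point such that every other point lies strictly to the left of (or on) the directed line p → q. (Equivalently: for every other point r, the cross product (q − p) × (r − p) ≥ 0.)
Starting point (lowest x, tie lowest y): (-9, 8). Wrap until returning to start. Resulting hull: (-9, 8), (-6, -5), (8, -2), (4, 9), (2, 10).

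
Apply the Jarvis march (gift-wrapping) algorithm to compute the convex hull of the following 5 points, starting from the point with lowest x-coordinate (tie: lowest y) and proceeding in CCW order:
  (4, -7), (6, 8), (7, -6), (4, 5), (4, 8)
Hull (CCW) = [(4, -7), (7, -6), (6, 8), (4, 8)]

Jarvis march: at each step, from the current hull vertex p, select the next vertex q as the point such that every other point lies strictly to the left of (or on) the directed line p → q. (Equivalently: for every other point r, the cross product (q − p) × (r − p) ≥ 0.)
Starting point (lowest x, tie lowest y): (4, -7). Wrap until returning to start. Resulting hull: (4, -7), (7, -6), (6, 8), (4, 8).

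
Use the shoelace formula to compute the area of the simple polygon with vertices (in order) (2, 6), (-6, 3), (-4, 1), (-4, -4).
Area = 26

Shoelace formula: Area = (1/2) |Σ_i (x_i · y_{i+1} − x_{i+1} · y_i)| (indices mod n). Compute each cross term:
  (2)(3) − (-6)(6) = 42
  (-6)(1) − (-4)(3) = 6
  (-4)(-4) − (-4)(1) = 20
  (-4)(6) − (2)(-4) = -16
Sum = 52, so (signed) Area = 52/2 = 26, |Area| = 26.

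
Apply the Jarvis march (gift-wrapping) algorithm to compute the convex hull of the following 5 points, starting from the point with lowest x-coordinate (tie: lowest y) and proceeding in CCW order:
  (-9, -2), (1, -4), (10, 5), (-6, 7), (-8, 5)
Hull (CCW) = [(-9, -2), (1, -4), (10, 5), (-6, 7), (-8, 5)]

Jarvis march: at each step, from the current hull vertex p, select the next vertex q as the point such that every other point lies strictly to the left of (or on) the directed line p → q. (Equivalently: for every other point r, the cross product (q − p) × (r − p) ≥ 0.)
Starting point (lowest x, tie lowest y): (-9, -2). Wrap until returning to start. Resulting hull: (-9, -2), (1, -4), (10, 5), (-6, 7), (-8, 5).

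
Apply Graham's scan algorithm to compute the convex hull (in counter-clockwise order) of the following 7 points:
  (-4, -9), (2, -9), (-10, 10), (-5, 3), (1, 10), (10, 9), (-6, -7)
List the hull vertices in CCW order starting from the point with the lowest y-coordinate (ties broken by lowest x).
Hull (CCW) = [(-4, -9), (2, -9), (10, 9), (1, 10), (-10, 10), (-6, -7)]

Graham scan procedure:
  1. Find the pivot p₀ = point with lowest y (tie → lowest x): (-4, -9).
  2. Sort the remaining points by polar angle around p₀.
  3. Walk through sorted points, maintaining a stack; pop the top while the last three entries make a non-left turn (cross product ≤ 0).
  4. Final stack is the convex hull in CCW order: (-4, -9), (2, -9), (10, 9), (1, 10), (-10, 10), (-6, -7).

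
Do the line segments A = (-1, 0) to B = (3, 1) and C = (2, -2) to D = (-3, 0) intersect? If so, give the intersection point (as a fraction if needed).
No (intersection of containing lines falls outside at least one segment)

Parametrize and solve: t = -4/13, s = 11/13. At least one of these is outside [0, 1], so the segments do not intersect.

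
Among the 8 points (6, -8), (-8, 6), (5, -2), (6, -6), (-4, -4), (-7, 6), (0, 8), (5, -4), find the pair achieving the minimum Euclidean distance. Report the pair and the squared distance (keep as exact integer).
Pair = ((-8, 6), (-7, 6)); squared distance = 1

Compute all C(8, 2) = 28 pairwise squared distances (x_i − x_j)² + (y_i − y_j)². The minimum is 1, attained by the pair ((-8, 6), (-7, 6)).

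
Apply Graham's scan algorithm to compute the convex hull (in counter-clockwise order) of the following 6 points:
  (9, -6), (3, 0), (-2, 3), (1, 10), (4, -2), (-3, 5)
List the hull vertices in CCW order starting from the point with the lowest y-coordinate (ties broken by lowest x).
Hull (CCW) = [(9, -6), (1, 10), (-3, 5), (-2, 3), (4, -2)]

Graham scan procedure:
  1. Find the pivot p₀ = point with lowest y (tie → lowest x): (9, -6).
  2. Sort the remaining points by polar angle around p₀.
  3. Walk through sorted points, maintaining a stack; pop the top while the last three entries make a non-left turn (cross product ≤ 0).
  4. Final stack is the convex hull in CCW order: (9, -6), (1, 10), (-3, 5), (-2, 3), (4, -2).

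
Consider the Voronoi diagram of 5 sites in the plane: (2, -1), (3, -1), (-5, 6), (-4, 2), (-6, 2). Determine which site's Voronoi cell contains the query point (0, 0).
Nearest site = (2, -1)

The Voronoi cell of site s contains exactly those query points closer to s than to any other site. Compute squared distances from q = (0, 0) to each site:
  (2 − 0)² + (-1 − 0)² = 5
  (3 − 0)² + (-1 − 0)² = 10
  (-4 − 0)² + (2 − 0)² = 20
  (-6 − 0)² + (2 − 0)² = 40
  (-5 − 0)² + (6 − 0)² = 61
Minimum is attained by (2, -1), so q lies in its Voronoi cell.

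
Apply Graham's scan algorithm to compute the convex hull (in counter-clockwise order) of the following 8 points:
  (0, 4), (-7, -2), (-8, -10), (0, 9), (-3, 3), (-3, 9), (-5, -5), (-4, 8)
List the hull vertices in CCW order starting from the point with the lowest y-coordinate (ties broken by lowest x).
Hull (CCW) = [(-8, -10), (-5, -5), (0, 4), (0, 9), (-3, 9), (-4, 8), (-7, -2)]

Graham scan procedure:
  1. Find the pivot p₀ = point with lowest y (tie → lowest x): (-8, -10).
  2. Sort the remaining points by polar angle around p₀.
  3. Walk through sorted points, maintaining a stack; pop the top while the last three entries make a non-left turn (cross product ≤ 0).
  4. Final stack is the convex hull in CCW order: (-8, -10), (-5, -5), (0, 4), (0, 9), (-3, 9), (-4, 8), (-7, -2).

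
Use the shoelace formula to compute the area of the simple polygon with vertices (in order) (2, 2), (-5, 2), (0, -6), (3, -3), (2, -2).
Area = 35

Shoelace formula: Area = (1/2) |Σ_i (x_i · y_{i+1} − x_{i+1} · y_i)| (indices mod n). Compute each cross term:
  (2)(2) − (-5)(2) = 14
  (-5)(-6) − (0)(2) = 30
  (0)(-3) − (3)(-6) = 18
  (3)(-2) − (2)(-3) = 0
  (2)(2) − (2)(-2) = 8
Sum = 70, so (signed) Area = 70/2 = 35, |Area| = 35.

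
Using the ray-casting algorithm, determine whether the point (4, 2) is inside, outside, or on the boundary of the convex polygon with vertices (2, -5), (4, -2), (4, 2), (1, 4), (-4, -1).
The point (4, 2) lies on the polygon boundary

Boundary check: the query satisfies the collinearity and bounding-box conditions for some polygon edge, so it lies exactly on the boundary.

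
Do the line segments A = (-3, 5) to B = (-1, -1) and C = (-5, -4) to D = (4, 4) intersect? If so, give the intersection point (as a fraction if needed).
Yes; intersection at (-8/7, -4/7) (t = 13/14 on AB, s = 3/7 on CD)

Parametrize AB as A + t(B − A) = (-3 + 2 t, 5 + -6 t) and CD as C + s(D − C) = (-5 + 9 s, -4 + 8 s). Solve the linear system for (t, s). Determinant = -70 ≠ 0, so a unique intersection of the containing lines exists. Solution: t = 13/14, s = 3/7 — both in [0, 1], so the segments cross. Intersection point: (-8/7, -4/7).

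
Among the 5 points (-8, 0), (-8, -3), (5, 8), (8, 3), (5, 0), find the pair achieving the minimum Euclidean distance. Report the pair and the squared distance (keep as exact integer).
Pair = ((-8, 0), (-8, -3)); squared distance = 9

Compute all C(5, 2) = 10 pairwise squared distances (x_i − x_j)² + (y_i − y_j)². The minimum is 9, attained by the pair ((-8, 0), (-8, -3)).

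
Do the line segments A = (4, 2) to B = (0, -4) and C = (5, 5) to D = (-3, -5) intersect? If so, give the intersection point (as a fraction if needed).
No (intersection of containing lines falls outside at least one segment)

Parametrize and solve: t = -7/4, s = -3/4. At least one of these is outside [0, 1], so the segments do not intersect.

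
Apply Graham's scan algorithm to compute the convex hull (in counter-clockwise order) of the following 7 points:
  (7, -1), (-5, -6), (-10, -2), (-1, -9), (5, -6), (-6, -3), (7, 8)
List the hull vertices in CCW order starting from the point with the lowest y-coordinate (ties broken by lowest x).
Hull (CCW) = [(-1, -9), (5, -6), (7, -1), (7, 8), (-10, -2), (-5, -6)]

Graham scan procedure:
  1. Find the pivot p₀ = point with lowest y (tie → lowest x): (-1, -9).
  2. Sort the remaining points by polar angle around p₀.
  3. Walk through sorted points, maintaining a stack; pop the top while the last three entries make a non-left turn (cross product ≤ 0).
  4. Final stack is the convex hull in CCW order: (-1, -9), (5, -6), (7, -1), (7, 8), (-10, -2), (-5, -6).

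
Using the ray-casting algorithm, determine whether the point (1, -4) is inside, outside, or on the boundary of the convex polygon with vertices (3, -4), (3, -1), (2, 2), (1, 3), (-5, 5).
The point (1, -4) lies strictly outside the polygon

Cast a horizontal ray to the right from the query point and count how many polygon edges it crosses (each edge strictly once or zero times, handled with the usual half-open convention). 
Parity of crossings → even ⇒ outside.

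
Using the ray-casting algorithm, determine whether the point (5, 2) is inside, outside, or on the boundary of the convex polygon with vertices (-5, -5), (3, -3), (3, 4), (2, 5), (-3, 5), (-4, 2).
The point (5, 2) lies strictly outside the polygon

Cast a horizontal ray to the right from the query point and count how many polygon edges it crosses (each edge strictly once or zero times, handled with the usual half-open convention). 
Parity of crossings → even ⇒ outside.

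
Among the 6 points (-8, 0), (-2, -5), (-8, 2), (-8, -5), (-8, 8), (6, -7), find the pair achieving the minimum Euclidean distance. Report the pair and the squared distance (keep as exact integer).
Pair = ((-8, 0), (-8, 2)); squared distance = 4

Compute all C(6, 2) = 15 pairwise squared distances (x_i − x_j)² + (y_i − y_j)². The minimum is 4, attained by the pair ((-8, 0), (-8, 2)).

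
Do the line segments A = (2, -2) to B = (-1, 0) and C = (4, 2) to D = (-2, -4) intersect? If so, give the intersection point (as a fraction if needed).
Yes; intersection at (4/5, -6/5) (t = 2/5 on AB, s = 8/15 on CD)

Parametrize AB as A + t(B − A) = (2 + -3 t, -2 + 2 t) and CD as C + s(D − C) = (4 + -6 s, 2 + -6 s). Solve the linear system for (t, s). Determinant = -30 ≠ 0, so a unique intersection of the containing lines exists. Solution: t = 2/5, s = 8/15 — both in [0, 1], so the segments cross. Intersection point: (4/5, -6/5).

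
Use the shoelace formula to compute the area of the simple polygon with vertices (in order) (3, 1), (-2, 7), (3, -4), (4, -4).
Area = 15

Shoelace formula: Area = (1/2) |Σ_i (x_i · y_{i+1} − x_{i+1} · y_i)| (indices mod n). Compute each cross term:
  (3)(7) − (-2)(1) = 23
  (-2)(-4) − (3)(7) = -13
  (3)(-4) − (4)(-4) = 4
  (4)(1) − (3)(-4) = 16
Sum = 30, so (signed) Area = 30/2 = 15, |Area| = 15.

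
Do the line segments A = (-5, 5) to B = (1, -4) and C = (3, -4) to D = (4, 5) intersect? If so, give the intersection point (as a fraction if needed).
No (intersection of containing lines falls outside at least one segment)

Parametrize and solve: t = 9/7, s = -2/7. At least one of these is outside [0, 1], so the segments do not intersect.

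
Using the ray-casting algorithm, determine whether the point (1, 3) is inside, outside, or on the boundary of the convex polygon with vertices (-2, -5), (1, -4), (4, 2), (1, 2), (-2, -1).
The point (1, 3) lies strictly outside the polygon

Cast a horizontal ray to the right from the query point and count how many polygon edges it crosses (each edge strictly once or zero times, handled with the usual half-open convention). 
Parity of crossings → even ⇒ outside.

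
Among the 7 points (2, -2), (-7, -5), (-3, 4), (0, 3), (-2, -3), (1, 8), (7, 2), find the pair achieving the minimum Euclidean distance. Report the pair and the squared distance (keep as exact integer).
Pair = ((-3, 4), (0, 3)); squared distance = 10

Compute all C(7, 2) = 21 pairwise squared distances (x_i − x_j)² + (y_i − y_j)². The minimum is 10, attained by the pair ((-3, 4), (0, 3)).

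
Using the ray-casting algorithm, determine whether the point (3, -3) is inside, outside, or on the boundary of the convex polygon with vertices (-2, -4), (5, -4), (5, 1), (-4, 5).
The point (3, -3) lies strictly inside the polygon

Cast a horizontal ray to the right from the query point and count how many polygon edges it crosses (each edge strictly once or zero times, handled with the usual half-open convention). 
Parity of crossings → odd ⇒ inside.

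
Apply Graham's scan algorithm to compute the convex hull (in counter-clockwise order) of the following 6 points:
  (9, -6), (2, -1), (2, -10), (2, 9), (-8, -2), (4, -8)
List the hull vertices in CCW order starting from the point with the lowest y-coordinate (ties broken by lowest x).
Hull (CCW) = [(2, -10), (9, -6), (2, 9), (-8, -2)]

Graham scan procedure:
  1. Find the pivot p₀ = point with lowest y (tie → lowest x): (2, -10).
  2. Sort the remaining points by polar angle around p₀.
  3. Walk through sorted points, maintaining a stack; pop the top while the last three entries make a non-left turn (cross product ≤ 0).
  4. Final stack is the convex hull in CCW order: (2, -10), (9, -6), (2, 9), (-8, -2).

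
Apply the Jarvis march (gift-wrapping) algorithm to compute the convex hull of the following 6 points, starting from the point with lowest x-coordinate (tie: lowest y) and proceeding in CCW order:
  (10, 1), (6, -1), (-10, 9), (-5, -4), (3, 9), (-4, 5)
Hull (CCW) = [(-10, 9), (-5, -4), (6, -1), (10, 1), (3, 9)]

Jarvis march: at each step, from the current hull vertex p, select the next vertex q as the point such that every other point lies strictly to the left of (or on) the directed line p → q. (Equivalently: for every other point r, the cross product (q − p) × (r − p) ≥ 0.)
Starting point (lowest x, tie lowest y): (-10, 9). Wrap until returning to start. Resulting hull: (-10, 9), (-5, -4), (6, -1), (10, 1), (3, 9).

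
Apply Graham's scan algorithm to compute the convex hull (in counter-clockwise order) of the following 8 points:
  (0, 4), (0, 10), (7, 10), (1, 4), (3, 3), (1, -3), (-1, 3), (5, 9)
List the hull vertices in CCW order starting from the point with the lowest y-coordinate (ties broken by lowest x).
Hull (CCW) = [(1, -3), (7, 10), (0, 10), (-1, 3)]

Graham scan procedure:
  1. Find the pivot p₀ = point with lowest y (tie → lowest x): (1, -3).
  2. Sort the remaining points by polar angle around p₀.
  3. Walk through sorted points, maintaining a stack; pop the top while the last three entries make a non-left turn (cross product ≤ 0).
  4. Final stack is the convex hull in CCW order: (1, -3), (7, 10), (0, 10), (-1, 3).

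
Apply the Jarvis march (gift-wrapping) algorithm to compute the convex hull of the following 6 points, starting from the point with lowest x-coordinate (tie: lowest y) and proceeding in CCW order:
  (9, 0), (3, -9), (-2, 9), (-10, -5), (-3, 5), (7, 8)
Hull (CCW) = [(-10, -5), (3, -9), (9, 0), (7, 8), (-2, 9)]

Jarvis march: at each step, from the current hull vertex p, select the next vertex q as the point such that every other point lies strictly to the left of (or on) the directed line p → q. (Equivalently: for every other point r, the cross product (q − p) × (r − p) ≥ 0.)
Starting point (lowest x, tie lowest y): (-10, -5). Wrap until returning to start. Resulting hull: (-10, -5), (3, -9), (9, 0), (7, 8), (-2, 9).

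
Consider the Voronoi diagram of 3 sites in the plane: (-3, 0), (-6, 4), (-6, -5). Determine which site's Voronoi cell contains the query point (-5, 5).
Nearest site = (-6, 4)

The Voronoi cell of site s contains exactly those query points closer to s than to any other site. Compute squared distances from q = (-5, 5) to each site:
  (-6 − -5)² + (4 − 5)² = 2
  (-3 − -5)² + (0 − 5)² = 29
  (-6 − -5)² + (-5 − 5)² = 101
Minimum is attained by (-6, 4), so q lies in its Voronoi cell.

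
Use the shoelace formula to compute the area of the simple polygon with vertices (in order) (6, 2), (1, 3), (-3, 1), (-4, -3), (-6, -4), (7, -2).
Area = 103/2

Shoelace formula: Area = (1/2) |Σ_i (x_i · y_{i+1} − x_{i+1} · y_i)| (indices mod n). Compute each cross term:
  (6)(3) − (1)(2) = 16
  (1)(1) − (-3)(3) = 10
  (-3)(-3) − (-4)(1) = 13
  (-4)(-4) − (-6)(-3) = -2
  (-6)(-2) − (7)(-4) = 40
  (7)(2) − (6)(-2) = 26
Sum = 103, so (signed) Area = 103/2 = 103/2, |Area| = 103/2.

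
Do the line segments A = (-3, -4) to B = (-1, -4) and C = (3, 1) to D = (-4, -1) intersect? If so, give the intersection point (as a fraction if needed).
No (intersection of containing lines falls outside at least one segment)

Parametrize and solve: t = -23/4, s = 5/2. At least one of these is outside [0, 1], so the segments do not intersect.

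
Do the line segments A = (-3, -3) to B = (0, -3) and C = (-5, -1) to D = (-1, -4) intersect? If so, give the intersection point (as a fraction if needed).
Yes; intersection at (-7/3, -3) (t = 2/9 on AB, s = 2/3 on CD)

Parametrize AB as A + t(B − A) = (-3 + 3 t, -3 + 0 t) and CD as C + s(D − C) = (-5 + 4 s, -1 + -3 s). Solve the linear system for (t, s). Determinant = 9 ≠ 0, so a unique intersection of the containing lines exists. Solution: t = 2/9, s = 2/3 — both in [0, 1], so the segments cross. Intersection point: (-7/3, -3).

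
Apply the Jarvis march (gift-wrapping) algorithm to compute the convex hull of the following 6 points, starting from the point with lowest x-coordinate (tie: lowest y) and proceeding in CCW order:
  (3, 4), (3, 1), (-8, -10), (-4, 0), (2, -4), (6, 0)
Hull (CCW) = [(-8, -10), (2, -4), (6, 0), (3, 4), (-4, 0)]

Jarvis march: at each step, from the current hull vertex p, select the next vertex q as the point such that every other point lies strictly to the left of (or on) the directed line p → q. (Equivalently: for every other point r, the cross product (q − p) × (r − p) ≥ 0.)
Starting point (lowest x, tie lowest y): (-8, -10). Wrap until returning to start. Resulting hull: (-8, -10), (2, -4), (6, 0), (3, 4), (-4, 0).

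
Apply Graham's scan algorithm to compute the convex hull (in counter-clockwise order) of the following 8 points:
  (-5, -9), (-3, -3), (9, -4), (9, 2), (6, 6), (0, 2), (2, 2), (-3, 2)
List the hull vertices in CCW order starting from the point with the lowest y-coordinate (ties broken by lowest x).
Hull (CCW) = [(-5, -9), (9, -4), (9, 2), (6, 6), (-3, 2)]

Graham scan procedure:
  1. Find the pivot p₀ = point with lowest y (tie → lowest x): (-5, -9).
  2. Sort the remaining points by polar angle around p₀.
  3. Walk through sorted points, maintaining a stack; pop the top while the last three entries make a non-left turn (cross product ≤ 0).
  4. Final stack is the convex hull in CCW order: (-5, -9), (9, -4), (9, 2), (6, 6), (-3, 2).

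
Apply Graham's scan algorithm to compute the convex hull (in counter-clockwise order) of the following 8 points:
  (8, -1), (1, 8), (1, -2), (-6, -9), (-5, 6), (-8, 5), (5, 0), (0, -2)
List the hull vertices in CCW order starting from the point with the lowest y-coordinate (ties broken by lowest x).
Hull (CCW) = [(-6, -9), (8, -1), (1, 8), (-8, 5)]

Graham scan procedure:
  1. Find the pivot p₀ = point with lowest y (tie → lowest x): (-6, -9).
  2. Sort the remaining points by polar angle around p₀.
  3. Walk through sorted points, maintaining a stack; pop the top while the last three entries make a non-left turn (cross product ≤ 0).
  4. Final stack is the convex hull in CCW order: (-6, -9), (8, -1), (1, 8), (-8, 5).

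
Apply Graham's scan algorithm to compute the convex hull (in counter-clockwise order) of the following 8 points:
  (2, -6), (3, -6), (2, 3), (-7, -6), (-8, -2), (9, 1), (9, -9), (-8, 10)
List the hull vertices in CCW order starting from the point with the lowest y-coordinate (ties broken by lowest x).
Hull (CCW) = [(9, -9), (9, 1), (-8, 10), (-8, -2), (-7, -6)]

Graham scan procedure:
  1. Find the pivot p₀ = point with lowest y (tie → lowest x): (9, -9).
  2. Sort the remaining points by polar angle around p₀.
  3. Walk through sorted points, maintaining a stack; pop the top while the last three entries make a non-left turn (cross product ≤ 0).
  4. Final stack is the convex hull in CCW order: (9, -9), (9, 1), (-8, 10), (-8, -2), (-7, -6).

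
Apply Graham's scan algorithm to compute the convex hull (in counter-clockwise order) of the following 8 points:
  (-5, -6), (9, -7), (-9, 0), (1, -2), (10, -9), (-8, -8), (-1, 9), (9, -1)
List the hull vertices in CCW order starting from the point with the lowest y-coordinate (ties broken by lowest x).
Hull (CCW) = [(10, -9), (9, -1), (-1, 9), (-9, 0), (-8, -8)]

Graham scan procedure:
  1. Find the pivot p₀ = point with lowest y (tie → lowest x): (10, -9).
  2. Sort the remaining points by polar angle around p₀.
  3. Walk through sorted points, maintaining a stack; pop the top while the last three entries make a non-left turn (cross product ≤ 0).
  4. Final stack is the convex hull in CCW order: (10, -9), (9, -1), (-1, 9), (-9, 0), (-8, -8).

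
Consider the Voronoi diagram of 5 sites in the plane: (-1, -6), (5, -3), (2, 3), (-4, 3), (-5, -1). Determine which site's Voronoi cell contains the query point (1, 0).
Nearest site = (2, 3)

The Voronoi cell of site s contains exactly those query points closer to s than to any other site. Compute squared distances from q = (1, 0) to each site:
  (2 − 1)² + (3 − 0)² = 10
  (5 − 1)² + (-3 − 0)² = 25
  (-4 − 1)² + (3 − 0)² = 34
  (-5 − 1)² + (-1 − 0)² = 37
  (-1 − 1)² + (-6 − 0)² = 40
Minimum is attained by (2, 3), so q lies in its Voronoi cell.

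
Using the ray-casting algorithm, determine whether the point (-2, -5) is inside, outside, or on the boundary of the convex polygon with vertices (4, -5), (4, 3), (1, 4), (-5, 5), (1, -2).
The point (-2, -5) lies strictly outside the polygon

Cast a horizontal ray to the right from the query point and count how many polygon edges it crosses (each edge strictly once or zero times, handled with the usual half-open convention). 
Parity of crossings → even ⇒ outside.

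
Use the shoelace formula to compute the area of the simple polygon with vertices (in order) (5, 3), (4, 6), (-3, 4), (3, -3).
Area = 73/2

Shoelace formula: Area = (1/2) |Σ_i (x_i · y_{i+1} − x_{i+1} · y_i)| (indices mod n). Compute each cross term:
  (5)(6) − (4)(3) = 18
  (4)(4) − (-3)(6) = 34
  (-3)(-3) − (3)(4) = -3
  (3)(3) − (5)(-3) = 24
Sum = 73, so (signed) Area = 73/2 = 73/2, |Area| = 73/2.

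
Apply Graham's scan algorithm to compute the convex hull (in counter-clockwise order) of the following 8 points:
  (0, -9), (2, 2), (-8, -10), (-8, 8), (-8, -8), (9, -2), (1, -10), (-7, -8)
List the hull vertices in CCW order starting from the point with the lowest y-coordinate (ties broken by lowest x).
Hull (CCW) = [(-8, -10), (1, -10), (9, -2), (-8, 8)]

Graham scan procedure:
  1. Find the pivot p₀ = point with lowest y (tie → lowest x): (-8, -10).
  2. Sort the remaining points by polar angle around p₀.
  3. Walk through sorted points, maintaining a stack; pop the top while the last three entries make a non-left turn (cross product ≤ 0).
  4. Final stack is the convex hull in CCW order: (-8, -10), (1, -10), (9, -2), (-8, 8).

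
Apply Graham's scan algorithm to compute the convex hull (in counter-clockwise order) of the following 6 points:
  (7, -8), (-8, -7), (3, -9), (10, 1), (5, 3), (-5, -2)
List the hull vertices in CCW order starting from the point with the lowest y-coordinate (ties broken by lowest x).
Hull (CCW) = [(3, -9), (7, -8), (10, 1), (5, 3), (-5, -2), (-8, -7)]

Graham scan procedure:
  1. Find the pivot p₀ = point with lowest y (tie → lowest x): (3, -9).
  2. Sort the remaining points by polar angle around p₀.
  3. Walk through sorted points, maintaining a stack; pop the top while the last three entries make a non-left turn (cross product ≤ 0).
  4. Final stack is the convex hull in CCW order: (3, -9), (7, -8), (10, 1), (5, 3), (-5, -2), (-8, -7).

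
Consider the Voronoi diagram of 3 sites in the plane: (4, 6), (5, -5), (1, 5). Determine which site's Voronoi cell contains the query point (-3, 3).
Nearest site = (1, 5)

The Voronoi cell of site s contains exactly those query points closer to s than to any other site. Compute squared distances from q = (-3, 3) to each site:
  (1 − -3)² + (5 − 3)² = 20
  (4 − -3)² + (6 − 3)² = 58
  (5 − -3)² + (-5 − 3)² = 128
Minimum is attained by (1, 5), so q lies in its Voronoi cell.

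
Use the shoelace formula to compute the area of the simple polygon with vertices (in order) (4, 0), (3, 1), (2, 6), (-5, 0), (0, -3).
Area = 77/2

Shoelace formula: Area = (1/2) |Σ_i (x_i · y_{i+1} − x_{i+1} · y_i)| (indices mod n). Compute each cross term:
  (4)(1) − (3)(0) = 4
  (3)(6) − (2)(1) = 16
  (2)(0) − (-5)(6) = 30
  (-5)(-3) − (0)(0) = 15
  (0)(0) − (4)(-3) = 12
Sum = 77, so (signed) Area = 77/2 = 77/2, |Area| = 77/2.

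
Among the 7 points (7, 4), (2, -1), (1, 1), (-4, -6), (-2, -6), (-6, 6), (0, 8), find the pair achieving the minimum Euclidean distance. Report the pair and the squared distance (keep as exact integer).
Pair = ((-4, -6), (-2, -6)); squared distance = 4

Compute all C(7, 2) = 21 pairwise squared distances (x_i − x_j)² + (y_i − y_j)². The minimum is 4, attained by the pair ((-4, -6), (-2, -6)).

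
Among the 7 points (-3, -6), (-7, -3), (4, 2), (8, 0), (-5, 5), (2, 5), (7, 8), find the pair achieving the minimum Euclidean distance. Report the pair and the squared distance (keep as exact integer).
Pair = ((4, 2), (2, 5)); squared distance = 13

Compute all C(7, 2) = 21 pairwise squared distances (x_i − x_j)² + (y_i − y_j)². The minimum is 13, attained by the pair ((4, 2), (2, 5)).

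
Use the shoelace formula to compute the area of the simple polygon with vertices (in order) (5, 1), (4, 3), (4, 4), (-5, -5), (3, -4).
Area = 73/2

Shoelace formula: Area = (1/2) |Σ_i (x_i · y_{i+1} − x_{i+1} · y_i)| (indices mod n). Compute each cross term:
  (5)(3) − (4)(1) = 11
  (4)(4) − (4)(3) = 4
  (4)(-5) − (-5)(4) = 0
  (-5)(-4) − (3)(-5) = 35
  (3)(1) − (5)(-4) = 23
Sum = 73, so (signed) Area = 73/2 = 73/2, |Area| = 73/2.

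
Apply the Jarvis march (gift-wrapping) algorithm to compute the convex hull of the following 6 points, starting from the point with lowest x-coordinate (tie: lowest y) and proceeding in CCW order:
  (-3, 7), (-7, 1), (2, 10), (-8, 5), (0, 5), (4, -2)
Hull (CCW) = [(-8, 5), (-7, 1), (4, -2), (2, 10)]

Jarvis march: at each step, from the current hull vertex p, select the next vertex q as the point such that every other point lies strictly to the left of (or on) the directed line p → q. (Equivalently: for every other point r, the cross product (q − p) × (r − p) ≥ 0.)
Starting point (lowest x, tie lowest y): (-8, 5). Wrap until returning to start. Resulting hull: (-8, 5), (-7, 1), (4, -2), (2, 10).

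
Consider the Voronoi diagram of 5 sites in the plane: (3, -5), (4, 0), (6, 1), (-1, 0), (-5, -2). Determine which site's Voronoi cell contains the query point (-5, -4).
Nearest site = (-5, -2)

The Voronoi cell of site s contains exactly those query points closer to s than to any other site. Compute squared distances from q = (-5, -4) to each site:
  (-5 − -5)² + (-2 − -4)² = 4
  (-1 − -5)² + (0 − -4)² = 32
  (3 − -5)² + (-5 − -4)² = 65
  (4 − -5)² + (0 − -4)² = 97
  (6 − -5)² + (1 − -4)² = 146
Minimum is attained by (-5, -2), so q lies in its Voronoi cell.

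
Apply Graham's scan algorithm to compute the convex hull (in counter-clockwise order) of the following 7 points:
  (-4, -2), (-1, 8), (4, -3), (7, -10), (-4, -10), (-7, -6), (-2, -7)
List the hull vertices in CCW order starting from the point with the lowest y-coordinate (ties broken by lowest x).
Hull (CCW) = [(-4, -10), (7, -10), (4, -3), (-1, 8), (-7, -6)]

Graham scan procedure:
  1. Find the pivot p₀ = point with lowest y (tie → lowest x): (-4, -10).
  2. Sort the remaining points by polar angle around p₀.
  3. Walk through sorted points, maintaining a stack; pop the top while the last three entries make a non-left turn (cross product ≤ 0).
  4. Final stack is the convex hull in CCW order: (-4, -10), (7, -10), (4, -3), (-1, 8), (-7, -6).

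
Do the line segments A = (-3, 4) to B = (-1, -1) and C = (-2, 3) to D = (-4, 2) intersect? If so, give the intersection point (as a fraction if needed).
Yes; intersection at (-5/2, 11/4) (t = 1/4 on AB, s = 1/4 on CD)

Parametrize AB as A + t(B − A) = (-3 + 2 t, 4 + -5 t) and CD as C + s(D − C) = (-2 + -2 s, 3 + -1 s). Solve the linear system for (t, s). Determinant = 12 ≠ 0, so a unique intersection of the containing lines exists. Solution: t = 1/4, s = 1/4 — both in [0, 1], so the segments cross. Intersection point: (-5/2, 11/4).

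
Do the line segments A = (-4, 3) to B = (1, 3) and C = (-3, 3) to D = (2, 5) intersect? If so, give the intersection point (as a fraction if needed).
Yes; intersection at (-3, 3) (t = 1/5 on AB, s = 0 on CD)

Parametrize AB as A + t(B − A) = (-4 + 5 t, 3 + 0 t) and CD as C + s(D − C) = (-3 + 5 s, 3 + 2 s). Solve the linear system for (t, s). Determinant = -10 ≠ 0, so a unique intersection of the containing lines exists. Solution: t = 1/5, s = 0 — both in [0, 1], so the segments cross. Intersection point: (-3, 3).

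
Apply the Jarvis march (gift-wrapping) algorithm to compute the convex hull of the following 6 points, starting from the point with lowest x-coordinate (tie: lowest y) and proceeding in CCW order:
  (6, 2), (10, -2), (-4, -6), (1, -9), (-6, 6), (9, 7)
Hull (CCW) = [(-6, 6), (-4, -6), (1, -9), (10, -2), (9, 7)]

Jarvis march: at each step, from the current hull vertex p, select the next vertex q as the point such that every other point lies strictly to the left of (or on) the directed line p → q. (Equivalently: for every other point r, the cross product (q − p) × (r − p) ≥ 0.)
Starting point (lowest x, tie lowest y): (-6, 6). Wrap until returning to start. Resulting hull: (-6, 6), (-4, -6), (1, -9), (10, -2), (9, 7).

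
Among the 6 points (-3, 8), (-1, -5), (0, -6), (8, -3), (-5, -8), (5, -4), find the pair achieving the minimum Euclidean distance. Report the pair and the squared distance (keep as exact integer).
Pair = ((-1, -5), (0, -6)); squared distance = 2

Compute all C(6, 2) = 15 pairwise squared distances (x_i − x_j)² + (y_i − y_j)². The minimum is 2, attained by the pair ((-1, -5), (0, -6)).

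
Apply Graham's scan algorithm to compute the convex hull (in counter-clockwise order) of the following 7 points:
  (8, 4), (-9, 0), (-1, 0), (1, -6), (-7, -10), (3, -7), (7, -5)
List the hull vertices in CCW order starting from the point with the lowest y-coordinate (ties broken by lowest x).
Hull (CCW) = [(-7, -10), (3, -7), (7, -5), (8, 4), (-9, 0)]

Graham scan procedure:
  1. Find the pivot p₀ = point with lowest y (tie → lowest x): (-7, -10).
  2. Sort the remaining points by polar angle around p₀.
  3. Walk through sorted points, maintaining a stack; pop the top while the last three entries make a non-left turn (cross product ≤ 0).
  4. Final stack is the convex hull in CCW order: (-7, -10), (3, -7), (7, -5), (8, 4), (-9, 0).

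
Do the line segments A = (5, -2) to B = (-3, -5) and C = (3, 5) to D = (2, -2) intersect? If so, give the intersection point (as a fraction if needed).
No (intersection of containing lines falls outside at least one segment)

Parametrize and solve: t = 21/53, s = 62/53. At least one of these is outside [0, 1], so the segments do not intersect.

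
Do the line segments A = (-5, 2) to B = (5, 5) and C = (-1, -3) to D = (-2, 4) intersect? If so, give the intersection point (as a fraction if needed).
Yes; intersection at (-135/73, 215/73) (t = 23/73 on AB, s = 62/73 on CD)

Parametrize AB as A + t(B − A) = (-5 + 10 t, 2 + 3 t) and CD as C + s(D − C) = (-1 + -1 s, -3 + 7 s). Solve the linear system for (t, s). Determinant = -73 ≠ 0, so a unique intersection of the containing lines exists. Solution: t = 23/73, s = 62/73 — both in [0, 1], so the segments cross. Intersection point: (-135/73, 215/73).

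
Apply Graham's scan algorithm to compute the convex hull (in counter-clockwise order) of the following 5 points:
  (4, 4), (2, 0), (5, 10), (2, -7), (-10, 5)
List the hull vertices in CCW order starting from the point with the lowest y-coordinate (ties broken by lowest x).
Hull (CCW) = [(2, -7), (4, 4), (5, 10), (-10, 5)]

Graham scan procedure:
  1. Find the pivot p₀ = point with lowest y (tie → lowest x): (2, -7).
  2. Sort the remaining points by polar angle around p₀.
  3. Walk through sorted points, maintaining a stack; pop the top while the last three entries make a non-left turn (cross product ≤ 0).
  4. Final stack is the convex hull in CCW order: (2, -7), (4, 4), (5, 10), (-10, 5).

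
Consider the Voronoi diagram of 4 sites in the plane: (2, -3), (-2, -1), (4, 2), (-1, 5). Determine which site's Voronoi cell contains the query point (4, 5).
Nearest site = (4, 2)

The Voronoi cell of site s contains exactly those query points closer to s than to any other site. Compute squared distances from q = (4, 5) to each site:
  (4 − 4)² + (2 − 5)² = 9
  (-1 − 4)² + (5 − 5)² = 25
  (2 − 4)² + (-3 − 5)² = 68
  (-2 − 4)² + (-1 − 5)² = 72
Minimum is attained by (4, 2), so q lies in its Voronoi cell.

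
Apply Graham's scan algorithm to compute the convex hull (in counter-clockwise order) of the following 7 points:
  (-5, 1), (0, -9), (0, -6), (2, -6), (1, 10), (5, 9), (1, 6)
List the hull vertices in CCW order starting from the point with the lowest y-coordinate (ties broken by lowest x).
Hull (CCW) = [(0, -9), (2, -6), (5, 9), (1, 10), (-5, 1)]

Graham scan procedure:
  1. Find the pivot p₀ = point with lowest y (tie → lowest x): (0, -9).
  2. Sort the remaining points by polar angle around p₀.
  3. Walk through sorted points, maintaining a stack; pop the top while the last three entries make a non-left turn (cross product ≤ 0).
  4. Final stack is the convex hull in CCW order: (0, -9), (2, -6), (5, 9), (1, 10), (-5, 1).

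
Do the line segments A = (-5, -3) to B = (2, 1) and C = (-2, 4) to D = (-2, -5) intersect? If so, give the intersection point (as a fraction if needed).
Yes; intersection at (-2, -9/7) (t = 3/7 on AB, s = 37/63 on CD)

Parametrize AB as A + t(B − A) = (-5 + 7 t, -3 + 4 t) and CD as C + s(D − C) = (-2 + 0 s, 4 + -9 s). Solve the linear system for (t, s). Determinant = 63 ≠ 0, so a unique intersection of the containing lines exists. Solution: t = 3/7, s = 37/63 — both in [0, 1], so the segments cross. Intersection point: (-2, -9/7).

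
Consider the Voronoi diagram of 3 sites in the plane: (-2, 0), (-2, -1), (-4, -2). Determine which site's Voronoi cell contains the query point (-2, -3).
Nearest site = (-2, -1)

The Voronoi cell of site s contains exactly those query points closer to s than to any other site. Compute squared distances from q = (-2, -3) to each site:
  (-2 − -2)² + (-1 − -3)² = 4
  (-4 − -2)² + (-2 − -3)² = 5
  (-2 − -2)² + (0 − -3)² = 9
Minimum is attained by (-2, -1), so q lies in its Voronoi cell.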